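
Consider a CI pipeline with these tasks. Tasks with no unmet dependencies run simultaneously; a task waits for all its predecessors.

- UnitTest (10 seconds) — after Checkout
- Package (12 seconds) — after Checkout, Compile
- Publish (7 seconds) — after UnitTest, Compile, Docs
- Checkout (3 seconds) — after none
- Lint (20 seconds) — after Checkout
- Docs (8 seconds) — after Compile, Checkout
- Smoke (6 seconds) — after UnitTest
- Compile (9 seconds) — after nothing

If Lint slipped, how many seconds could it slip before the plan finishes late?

1

Critical path: Compile→Docs→Publish = 9+8+7 = 24, so the finish is 24 seconds.
Longest path through Lint: 23 seconds (earliest finish 23, latest finish 24).
Slack of Lint = 4 − 3 = 1 second.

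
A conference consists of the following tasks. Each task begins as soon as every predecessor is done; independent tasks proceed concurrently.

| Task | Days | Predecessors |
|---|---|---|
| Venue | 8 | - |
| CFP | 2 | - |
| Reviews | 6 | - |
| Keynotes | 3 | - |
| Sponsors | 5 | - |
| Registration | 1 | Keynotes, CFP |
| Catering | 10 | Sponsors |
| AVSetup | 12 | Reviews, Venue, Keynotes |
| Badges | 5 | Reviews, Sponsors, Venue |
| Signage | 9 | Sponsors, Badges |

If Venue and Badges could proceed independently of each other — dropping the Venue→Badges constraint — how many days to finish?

With the dependency in place, Venue→Badges→Signage = 8+5+9 = 22 sets the finish at 22 days.
Without Venue→Badges, Badges's earliest start moves from 8 to 6.
After: Venue→AVSetup = 8+12 = 20 → 20 days.

20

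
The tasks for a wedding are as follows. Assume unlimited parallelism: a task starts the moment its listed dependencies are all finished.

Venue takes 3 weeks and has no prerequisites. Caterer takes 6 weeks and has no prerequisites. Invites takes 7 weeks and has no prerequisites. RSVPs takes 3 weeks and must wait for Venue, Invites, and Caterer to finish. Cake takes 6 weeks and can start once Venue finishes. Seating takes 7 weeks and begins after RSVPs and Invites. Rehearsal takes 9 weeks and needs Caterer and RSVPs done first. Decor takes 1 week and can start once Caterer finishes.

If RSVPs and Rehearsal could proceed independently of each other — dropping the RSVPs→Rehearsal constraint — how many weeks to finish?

17

With the dependency in place, Invites→RSVPs→Rehearsal = 7+3+9 = 19 sets the finish at 19 weeks.
Without RSVPs→Rehearsal, Rehearsal's earliest start moves from 10 to 6.
The longest chain is now Invites→RSVPs→Seating = 7+3+7 = 17, so the job takes 17 weeks.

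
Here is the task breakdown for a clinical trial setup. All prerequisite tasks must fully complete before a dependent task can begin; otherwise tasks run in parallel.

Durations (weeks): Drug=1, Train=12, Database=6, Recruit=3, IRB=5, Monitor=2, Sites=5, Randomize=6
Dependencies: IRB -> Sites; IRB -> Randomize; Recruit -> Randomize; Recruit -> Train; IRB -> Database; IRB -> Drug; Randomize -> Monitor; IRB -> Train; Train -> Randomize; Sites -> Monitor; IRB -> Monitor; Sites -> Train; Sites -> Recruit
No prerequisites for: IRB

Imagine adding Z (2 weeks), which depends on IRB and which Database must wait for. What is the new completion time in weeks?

Originally the project takes 33 weeks.
With Z inserted, Database now waits for max(IRB, Z).
New critical path: IRB→Sites→Recruit→Train→Randomize→Monitor = 5+5+3+12+6+2 = 33 ⇒ 33 weeks.

33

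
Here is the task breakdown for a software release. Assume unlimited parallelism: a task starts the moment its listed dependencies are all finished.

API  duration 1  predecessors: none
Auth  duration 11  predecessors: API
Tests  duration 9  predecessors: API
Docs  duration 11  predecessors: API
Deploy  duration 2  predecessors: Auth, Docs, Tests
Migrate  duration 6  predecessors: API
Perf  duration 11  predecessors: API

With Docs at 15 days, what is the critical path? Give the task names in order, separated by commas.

The binding path is API→Docs→Deploy = 1+11+2 = 14; finish at 14 days.
Since Docs is critical, the +4 change carries straight to that chain (now 18 days).
That remains the longest chain; total 18 days.

API, Docs, Deploy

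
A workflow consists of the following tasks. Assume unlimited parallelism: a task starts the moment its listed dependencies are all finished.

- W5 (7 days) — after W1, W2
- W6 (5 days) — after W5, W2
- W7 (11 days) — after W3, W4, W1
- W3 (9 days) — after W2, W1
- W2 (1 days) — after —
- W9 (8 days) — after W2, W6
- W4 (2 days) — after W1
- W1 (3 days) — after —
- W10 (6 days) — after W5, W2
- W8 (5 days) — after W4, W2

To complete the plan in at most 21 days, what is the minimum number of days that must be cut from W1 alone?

2

Current finish: 23 days; target: 21.
W1 is on every critical path, so each day cut from W1 cuts the finish by one (this holds down to a finish of 21).
Need 23 − 21 = 2 days off W1 → W1 becomes 1 day, finish becomes 21.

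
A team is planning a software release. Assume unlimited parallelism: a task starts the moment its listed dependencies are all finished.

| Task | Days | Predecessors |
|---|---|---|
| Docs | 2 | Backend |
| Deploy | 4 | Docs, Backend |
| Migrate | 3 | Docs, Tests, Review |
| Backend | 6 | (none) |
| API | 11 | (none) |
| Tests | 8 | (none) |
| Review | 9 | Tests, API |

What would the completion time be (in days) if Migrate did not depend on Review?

20

With the dependency in place, API→Review→Migrate = 11+9+3 = 23 sets the finish at 23 days.
Without Review→Migrate, Migrate's earliest start moves from 20 to 8.
New critical path: API→Review = 11+9 = 20 ⇒ 20 days.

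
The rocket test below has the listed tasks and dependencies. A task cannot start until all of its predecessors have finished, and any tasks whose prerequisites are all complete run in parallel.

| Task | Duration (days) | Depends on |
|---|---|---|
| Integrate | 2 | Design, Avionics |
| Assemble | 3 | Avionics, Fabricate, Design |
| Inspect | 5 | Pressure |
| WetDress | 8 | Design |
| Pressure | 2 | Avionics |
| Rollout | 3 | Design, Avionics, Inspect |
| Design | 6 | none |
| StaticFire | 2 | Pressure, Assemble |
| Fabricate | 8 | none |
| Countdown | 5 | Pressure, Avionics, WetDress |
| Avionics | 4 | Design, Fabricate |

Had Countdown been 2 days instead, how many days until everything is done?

As given, the longest chain is Fabricate→Avionics→Pressure→Inspect→Rollout = 8+4+2+5+3 = 22, so the finish is 22 days.
The longest path through Countdown is only 19 days, so Countdown has float 3.
The critical path is still Fabricate→Avionics→Pressure→Inspect→Rollout; finish is now 22 days.

22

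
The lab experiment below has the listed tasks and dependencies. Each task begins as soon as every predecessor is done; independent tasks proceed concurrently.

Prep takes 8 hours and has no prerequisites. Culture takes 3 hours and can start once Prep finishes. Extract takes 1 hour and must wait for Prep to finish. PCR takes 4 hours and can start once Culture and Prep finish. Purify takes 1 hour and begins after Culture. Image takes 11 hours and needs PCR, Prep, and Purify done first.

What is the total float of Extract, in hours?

The longest chain is Prep→Culture→PCR→Image = 8+3+4+11 = 26; overall finish 26 hours.
Extract finishes as early as 9 and must finish by 26.
Float = 26 − 9 = 17.

17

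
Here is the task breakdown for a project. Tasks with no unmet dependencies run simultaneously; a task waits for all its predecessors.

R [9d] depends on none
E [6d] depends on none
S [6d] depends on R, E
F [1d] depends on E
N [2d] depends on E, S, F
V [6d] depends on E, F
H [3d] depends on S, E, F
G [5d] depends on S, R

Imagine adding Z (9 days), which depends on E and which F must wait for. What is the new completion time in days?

22

Originally the schedule takes 20 days.
With Z inserted, F now waits for max(E, Z).
New critical path: E→Z→F→V = 6+9+1+6 = 22 ⇒ 22 days.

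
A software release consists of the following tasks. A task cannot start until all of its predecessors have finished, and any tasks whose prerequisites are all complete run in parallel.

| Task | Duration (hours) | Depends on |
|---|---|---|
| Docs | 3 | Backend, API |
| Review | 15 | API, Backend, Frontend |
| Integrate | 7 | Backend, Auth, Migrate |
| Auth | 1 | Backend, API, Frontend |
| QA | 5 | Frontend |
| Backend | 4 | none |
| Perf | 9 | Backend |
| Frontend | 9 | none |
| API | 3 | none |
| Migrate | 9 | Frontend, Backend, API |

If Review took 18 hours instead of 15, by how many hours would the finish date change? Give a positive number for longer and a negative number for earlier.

As given, the longest chain is Frontend→Migrate→Integrate = 9+9+7 = 25, so the finish is 25 hours.
Review has 1 hour of float (longest path through it is 24).
New critical path: Frontend→Review = 9+18 = 27 ⇒ 27 hours.
Change in finish: 27 − 25 = +2 hours.

2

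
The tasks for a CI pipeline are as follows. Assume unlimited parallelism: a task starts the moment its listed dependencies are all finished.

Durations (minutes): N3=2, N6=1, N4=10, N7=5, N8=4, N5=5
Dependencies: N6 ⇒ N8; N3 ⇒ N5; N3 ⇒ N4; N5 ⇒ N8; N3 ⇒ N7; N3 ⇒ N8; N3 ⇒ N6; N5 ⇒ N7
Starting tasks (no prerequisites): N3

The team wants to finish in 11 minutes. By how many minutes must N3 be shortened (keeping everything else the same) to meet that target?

Current finish: 12 minutes; target: 11.
N3 is on every critical path, so each minute cut from N3 cuts the finish by one (this holds down to a finish of 11).
Need 12 − 11 = 1 minute off N3 → N3 becomes 1 minute, finish becomes 11.

1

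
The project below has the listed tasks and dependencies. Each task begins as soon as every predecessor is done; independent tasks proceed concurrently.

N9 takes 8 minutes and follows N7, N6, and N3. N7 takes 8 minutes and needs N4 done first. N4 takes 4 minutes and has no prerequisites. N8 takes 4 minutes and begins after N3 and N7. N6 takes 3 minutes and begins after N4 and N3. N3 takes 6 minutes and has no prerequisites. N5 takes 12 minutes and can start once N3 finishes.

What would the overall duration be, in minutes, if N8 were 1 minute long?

20

Critical path before the change: N4→N7→N9 = 4+8+8 = 20 giving 20 minutes.
The longest path through N8 is only 16 minutes, so N8 has float 4.
That remains the longest chain; total 20 minutes.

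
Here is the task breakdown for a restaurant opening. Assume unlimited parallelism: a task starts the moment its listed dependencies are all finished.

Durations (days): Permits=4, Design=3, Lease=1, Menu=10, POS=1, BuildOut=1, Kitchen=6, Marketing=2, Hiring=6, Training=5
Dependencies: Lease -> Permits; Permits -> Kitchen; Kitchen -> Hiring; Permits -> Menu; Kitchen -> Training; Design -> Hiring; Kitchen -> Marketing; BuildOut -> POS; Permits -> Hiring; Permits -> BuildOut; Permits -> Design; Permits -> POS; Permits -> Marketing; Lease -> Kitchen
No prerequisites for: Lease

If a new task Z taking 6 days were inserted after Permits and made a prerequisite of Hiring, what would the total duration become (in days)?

Originally the project takes 17 days.
With Z inserted, Hiring now waits for max(Kitchen, Permits, Design, Z).
New critical path: Lease→Permits→Z→Hiring = 1+4+6+6 = 17 ⇒ 17 days.

17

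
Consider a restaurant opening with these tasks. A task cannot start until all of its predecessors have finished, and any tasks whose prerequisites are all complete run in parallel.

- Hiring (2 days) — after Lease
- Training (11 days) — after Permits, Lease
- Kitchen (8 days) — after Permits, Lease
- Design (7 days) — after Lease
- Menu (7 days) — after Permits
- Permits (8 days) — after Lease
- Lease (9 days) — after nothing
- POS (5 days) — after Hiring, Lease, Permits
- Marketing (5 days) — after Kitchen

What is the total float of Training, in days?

2

The longest chain is Lease→Permits→Kitchen→Marketing = 9+8+8+5 = 30; overall finish 30 days.
Training finishes as early as 28 and must finish by 30.
Slack of Training = 19 − 17 = 2 days.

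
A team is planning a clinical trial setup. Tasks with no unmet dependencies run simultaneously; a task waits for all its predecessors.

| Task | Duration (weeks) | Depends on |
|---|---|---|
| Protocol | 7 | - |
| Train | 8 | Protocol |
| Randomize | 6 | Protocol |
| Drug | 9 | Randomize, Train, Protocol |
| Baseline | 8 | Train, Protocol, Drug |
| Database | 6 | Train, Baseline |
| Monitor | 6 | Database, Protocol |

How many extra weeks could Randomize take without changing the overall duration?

The longest chain is Protocol→Train→Drug→Baseline→Database→Monitor = 7+8+9+8+6+6 = 44; overall finish 44 weeks.
Longest path through Randomize: 42 weeks (earliest finish 13, latest finish 15).
So Randomize can slip 15 − 13 = 2 weeks.

2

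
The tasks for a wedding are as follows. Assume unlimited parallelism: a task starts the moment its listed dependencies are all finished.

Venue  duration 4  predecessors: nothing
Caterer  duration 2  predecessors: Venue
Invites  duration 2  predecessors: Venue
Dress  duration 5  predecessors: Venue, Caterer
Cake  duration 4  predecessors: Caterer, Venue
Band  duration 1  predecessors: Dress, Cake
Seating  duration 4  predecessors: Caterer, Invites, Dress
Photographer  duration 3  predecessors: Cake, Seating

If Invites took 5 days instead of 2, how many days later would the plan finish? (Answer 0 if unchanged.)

Critical path before the change: Venue→Caterer→Dress→Seating→Photographer = 4+2+5+4+3 = 18 giving 18 days.
Invites has 5 days of float (longest path through it is 13).
The critical path is still Venue→Caterer→Dress→Seating→Photographer; finish is now 18 days.
Change in finish: 18 − 18 = +0 days.

0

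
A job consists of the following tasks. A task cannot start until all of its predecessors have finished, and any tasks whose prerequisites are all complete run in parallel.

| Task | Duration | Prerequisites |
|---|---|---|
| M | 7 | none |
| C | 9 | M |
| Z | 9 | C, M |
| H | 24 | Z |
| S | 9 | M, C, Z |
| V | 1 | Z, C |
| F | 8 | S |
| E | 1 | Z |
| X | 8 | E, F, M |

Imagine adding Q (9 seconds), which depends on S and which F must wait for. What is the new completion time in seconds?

59

Originally the job takes 50 seconds.
With Q inserted, F now waits for max(S, Q).
New critical path: M→C→Z→S→Q→F→X = 7+9+9+9+9+8+8 = 59 ⇒ 59 seconds.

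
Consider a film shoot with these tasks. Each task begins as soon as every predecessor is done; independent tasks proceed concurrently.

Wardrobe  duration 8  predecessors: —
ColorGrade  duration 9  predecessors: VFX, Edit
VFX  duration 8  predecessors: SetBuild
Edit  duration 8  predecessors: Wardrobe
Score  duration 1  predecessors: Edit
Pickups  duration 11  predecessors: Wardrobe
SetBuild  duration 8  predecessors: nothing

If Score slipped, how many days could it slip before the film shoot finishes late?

Critical path: SetBuild→VFX→ColorGrade = 8+8+9 = 25, so the finish is 25 days.
Longest path through Score: 17 days (earliest finish 17, latest finish 25).
So Score can slip 25 − 17 = 8 days.

8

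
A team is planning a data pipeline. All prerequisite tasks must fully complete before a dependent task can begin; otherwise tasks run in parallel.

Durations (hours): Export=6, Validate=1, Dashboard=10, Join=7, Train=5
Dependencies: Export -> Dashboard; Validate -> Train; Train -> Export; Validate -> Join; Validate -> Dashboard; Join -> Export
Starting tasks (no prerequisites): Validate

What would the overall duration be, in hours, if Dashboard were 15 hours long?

29

Actual critical path: Validate→Join→Export→Dashboard = 1+7+6+10 = 24 ⇒ 24 hours.
Dashboard lies on that path, so at 15 hours the path becomes 29 hours.
That remains the longest chain; total 29 hours.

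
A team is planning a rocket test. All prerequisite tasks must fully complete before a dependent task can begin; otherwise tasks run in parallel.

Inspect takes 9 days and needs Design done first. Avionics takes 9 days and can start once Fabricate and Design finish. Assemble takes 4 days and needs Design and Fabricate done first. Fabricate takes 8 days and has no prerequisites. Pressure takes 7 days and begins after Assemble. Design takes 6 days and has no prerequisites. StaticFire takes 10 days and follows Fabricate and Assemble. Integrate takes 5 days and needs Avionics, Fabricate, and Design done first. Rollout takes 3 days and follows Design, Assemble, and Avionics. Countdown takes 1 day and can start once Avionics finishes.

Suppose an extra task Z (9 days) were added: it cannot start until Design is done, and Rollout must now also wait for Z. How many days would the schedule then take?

Originally the schedule takes 22 days.
With Z inserted, Rollout now waits for max(Design, Assemble, Avionics, Z).
New critical path: Fabricate→Avionics→Integrate = 8+9+5 = 22 ⇒ 22 days.

22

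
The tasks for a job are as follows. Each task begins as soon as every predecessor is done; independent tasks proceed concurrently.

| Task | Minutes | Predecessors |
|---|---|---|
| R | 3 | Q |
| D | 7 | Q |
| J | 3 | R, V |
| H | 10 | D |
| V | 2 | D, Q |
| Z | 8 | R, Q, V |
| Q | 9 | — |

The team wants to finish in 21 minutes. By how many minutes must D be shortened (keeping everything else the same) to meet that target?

5

Current finish: 26 minutes; target: 21.
D is on every critical path, so each minute cut from D cuts the finish by one (this holds down to a finish of 20).
Need 26 − 21 = 5 minutes off D → D becomes 2 minutes, finish becomes 21.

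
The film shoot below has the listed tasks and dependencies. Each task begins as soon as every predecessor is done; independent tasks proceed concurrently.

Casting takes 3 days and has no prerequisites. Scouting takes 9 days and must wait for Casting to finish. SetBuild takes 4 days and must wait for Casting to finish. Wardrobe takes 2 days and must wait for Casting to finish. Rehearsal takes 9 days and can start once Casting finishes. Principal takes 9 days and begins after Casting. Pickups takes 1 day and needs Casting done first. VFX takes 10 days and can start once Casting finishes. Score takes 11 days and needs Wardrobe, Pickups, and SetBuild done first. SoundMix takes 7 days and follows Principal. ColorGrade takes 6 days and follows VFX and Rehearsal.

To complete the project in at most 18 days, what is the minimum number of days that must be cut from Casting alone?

Current finish: 19 days; target: 18.
Casting is on every critical path, so each day cut from Casting cuts the finish by one (this holds down to a finish of 17).
Need 19 − 18 = 1 day off Casting → Casting becomes 2 days, finish becomes 18.

1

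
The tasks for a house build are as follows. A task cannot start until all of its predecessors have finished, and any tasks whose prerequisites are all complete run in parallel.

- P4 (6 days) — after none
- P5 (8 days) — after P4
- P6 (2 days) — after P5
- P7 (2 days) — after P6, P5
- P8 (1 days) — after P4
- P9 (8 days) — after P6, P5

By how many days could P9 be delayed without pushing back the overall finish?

0

The longest chain is P4→P5→P6→P9 = 6+8+2+8 = 24; overall finish 24 days.
P9 finishes as early as 24 and must finish by 24.
Float = 24 − 24 = 0.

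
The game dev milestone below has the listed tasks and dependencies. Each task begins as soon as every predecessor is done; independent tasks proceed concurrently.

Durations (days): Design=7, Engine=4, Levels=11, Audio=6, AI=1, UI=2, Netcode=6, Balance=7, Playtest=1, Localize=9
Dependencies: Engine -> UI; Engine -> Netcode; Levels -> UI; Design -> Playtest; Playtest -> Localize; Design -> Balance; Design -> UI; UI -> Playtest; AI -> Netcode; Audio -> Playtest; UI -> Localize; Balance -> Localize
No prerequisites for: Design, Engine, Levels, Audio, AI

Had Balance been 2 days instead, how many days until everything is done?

23

Actual critical path: Design→Balance→Localize = 7+7+9 = 23 ⇒ 23 days.
Since Balance is critical, the -5 change carries straight to that chain (now 18 days).
Now Levels→UI→Playtest→Localize = 11+2+1+9 = 23 is longest, so the finish becomes 23 days.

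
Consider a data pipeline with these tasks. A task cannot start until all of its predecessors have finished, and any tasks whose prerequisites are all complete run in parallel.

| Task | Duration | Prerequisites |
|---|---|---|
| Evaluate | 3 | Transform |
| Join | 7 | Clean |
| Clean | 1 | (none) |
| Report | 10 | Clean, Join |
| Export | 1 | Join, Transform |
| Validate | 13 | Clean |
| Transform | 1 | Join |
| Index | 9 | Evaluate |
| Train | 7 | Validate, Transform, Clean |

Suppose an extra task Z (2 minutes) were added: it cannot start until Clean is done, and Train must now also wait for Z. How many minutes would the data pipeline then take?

21

Originally the data pipeline takes 21 minutes.
With Z inserted, Train now waits for max(Validate, Transform, Clean, Z).
New critical path: Clean→Validate→Train = 1+13+7 = 21 ⇒ 21 minutes.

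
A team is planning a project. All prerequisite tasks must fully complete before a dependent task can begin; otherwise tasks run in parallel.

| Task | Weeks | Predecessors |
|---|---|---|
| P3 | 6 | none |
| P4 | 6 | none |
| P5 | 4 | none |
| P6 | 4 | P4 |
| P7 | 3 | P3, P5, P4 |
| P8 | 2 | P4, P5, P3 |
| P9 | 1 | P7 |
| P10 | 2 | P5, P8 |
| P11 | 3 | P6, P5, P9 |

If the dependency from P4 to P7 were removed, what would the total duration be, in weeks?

Before: longest chain P3→P7→P9→P11 = 6+3+1+3 = 13, finish 13.
Dropping P4→P7 doesn't change P7's earliest start (6); another predecessor still binds.
The longest chain is now P3→P7→P9→P11 = 6+3+1+3 = 13, so the project takes 13 weeks.

13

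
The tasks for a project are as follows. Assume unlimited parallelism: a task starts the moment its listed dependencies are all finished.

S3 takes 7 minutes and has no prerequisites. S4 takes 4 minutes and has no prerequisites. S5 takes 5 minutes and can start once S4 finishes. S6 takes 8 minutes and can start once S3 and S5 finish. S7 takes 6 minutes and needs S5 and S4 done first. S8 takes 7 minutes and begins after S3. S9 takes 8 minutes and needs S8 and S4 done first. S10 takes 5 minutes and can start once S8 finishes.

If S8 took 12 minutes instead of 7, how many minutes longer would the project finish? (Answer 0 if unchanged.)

5

Baseline: S3→S8→S9 = 7+7+8 = 22 → 22 minutes.
S8 lies on that path, so at 12 minutes the path becomes 27 minutes.
No other chain overtakes it, so the finish is 27 minutes.
Change in finish: 27 − 22 = +5 minutes.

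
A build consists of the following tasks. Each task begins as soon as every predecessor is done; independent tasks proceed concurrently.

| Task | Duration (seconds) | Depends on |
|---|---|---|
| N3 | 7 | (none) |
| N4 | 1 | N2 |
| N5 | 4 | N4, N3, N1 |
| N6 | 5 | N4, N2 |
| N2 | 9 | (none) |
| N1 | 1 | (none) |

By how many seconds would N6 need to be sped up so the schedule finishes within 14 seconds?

Current finish: 15 seconds; target: 14.
N6 is on every critical path, so each second cut from N6 cuts the finish by one (this holds down to a finish of 14).
Need 15 − 14 = 1 second off N6 → N6 becomes 4 seconds, finish becomes 14.

1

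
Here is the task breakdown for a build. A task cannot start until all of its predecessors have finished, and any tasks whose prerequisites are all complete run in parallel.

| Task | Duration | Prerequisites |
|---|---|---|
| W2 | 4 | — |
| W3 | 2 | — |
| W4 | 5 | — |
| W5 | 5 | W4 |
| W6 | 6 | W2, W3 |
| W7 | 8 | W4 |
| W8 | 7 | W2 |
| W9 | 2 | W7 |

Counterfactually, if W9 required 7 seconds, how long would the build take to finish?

Critical path before the change: W4→W7→W9 = 5+8+2 = 15 giving 15 seconds.
W9 lies on that path, so at 7 seconds the path becomes 20 seconds.
No other chain overtakes it, so the finish is 20 seconds.

20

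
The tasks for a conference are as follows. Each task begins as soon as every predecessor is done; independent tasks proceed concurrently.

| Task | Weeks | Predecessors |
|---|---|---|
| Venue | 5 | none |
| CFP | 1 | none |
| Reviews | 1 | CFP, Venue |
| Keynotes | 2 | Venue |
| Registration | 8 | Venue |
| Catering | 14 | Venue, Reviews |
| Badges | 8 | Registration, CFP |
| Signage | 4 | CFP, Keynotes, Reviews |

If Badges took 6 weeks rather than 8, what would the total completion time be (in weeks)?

20

As given, the longest chain is Venue→Registration→Badges = 5+8+8 = 21, so the finish is 21 weeks.
Badges lies on that path, so at 6 weeks the path becomes 19 weeks.
Now Venue→Reviews→Catering = 5+1+14 = 20 is longest, so the finish becomes 20 weeks.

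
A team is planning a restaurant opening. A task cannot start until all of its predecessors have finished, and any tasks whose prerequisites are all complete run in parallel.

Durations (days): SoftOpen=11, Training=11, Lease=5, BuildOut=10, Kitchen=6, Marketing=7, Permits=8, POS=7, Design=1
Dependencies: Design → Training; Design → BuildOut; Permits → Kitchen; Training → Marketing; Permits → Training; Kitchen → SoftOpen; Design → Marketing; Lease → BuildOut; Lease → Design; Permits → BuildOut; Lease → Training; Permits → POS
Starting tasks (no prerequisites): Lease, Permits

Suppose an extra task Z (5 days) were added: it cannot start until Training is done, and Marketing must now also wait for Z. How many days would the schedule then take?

Originally the schedule takes 26 days.
With Z inserted, Marketing now waits for max(Training, Design, Z).
New critical path: Permits→Training→Z→Marketing = 8+11+5+7 = 31 ⇒ 31 days.

31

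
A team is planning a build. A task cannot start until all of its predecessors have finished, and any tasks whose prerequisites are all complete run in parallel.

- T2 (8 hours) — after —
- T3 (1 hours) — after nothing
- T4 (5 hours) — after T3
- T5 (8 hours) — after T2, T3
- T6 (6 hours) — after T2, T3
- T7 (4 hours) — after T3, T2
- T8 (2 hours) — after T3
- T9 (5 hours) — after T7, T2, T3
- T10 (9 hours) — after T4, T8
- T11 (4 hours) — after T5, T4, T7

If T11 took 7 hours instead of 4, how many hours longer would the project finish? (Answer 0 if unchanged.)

3

The binding path is T2→T5→T11 = 8+8+4 = 20; finish at 20 hours.
T11 is on the critical path; changing it to 7 makes that path 23 hours.
That remains the longest chain; total 23 hours.
Change in finish: 23 − 20 = +3 hours.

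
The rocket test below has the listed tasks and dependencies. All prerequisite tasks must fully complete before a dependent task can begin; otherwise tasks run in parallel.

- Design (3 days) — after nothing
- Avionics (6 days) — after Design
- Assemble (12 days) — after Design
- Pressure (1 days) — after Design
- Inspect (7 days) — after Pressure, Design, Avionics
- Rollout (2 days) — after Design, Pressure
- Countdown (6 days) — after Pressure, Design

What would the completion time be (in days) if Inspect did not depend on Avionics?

Before: longest chain Design→Avionics→Inspect = 3+6+7 = 16, finish 16.
Without Avionics→Inspect, Inspect's earliest start moves from 9 to 4.
After: Design→Assemble = 3+12 = 15 → 15 days.

15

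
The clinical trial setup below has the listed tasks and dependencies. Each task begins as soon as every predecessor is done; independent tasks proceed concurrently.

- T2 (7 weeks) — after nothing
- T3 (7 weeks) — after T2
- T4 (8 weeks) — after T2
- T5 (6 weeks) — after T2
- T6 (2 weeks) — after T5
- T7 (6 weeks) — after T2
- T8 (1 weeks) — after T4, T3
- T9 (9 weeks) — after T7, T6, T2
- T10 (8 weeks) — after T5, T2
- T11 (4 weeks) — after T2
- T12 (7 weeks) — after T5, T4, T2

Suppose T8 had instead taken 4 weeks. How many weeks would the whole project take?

24

As given, the longest chain is T2→T5→T6→T9 = 7+6+2+9 = 24, so the finish is 24 weeks.
T8 is off the critical path — its longest chain is 16 weeks, giving 8 of slack.
No other chain overtakes it, so the finish is 24 weeks.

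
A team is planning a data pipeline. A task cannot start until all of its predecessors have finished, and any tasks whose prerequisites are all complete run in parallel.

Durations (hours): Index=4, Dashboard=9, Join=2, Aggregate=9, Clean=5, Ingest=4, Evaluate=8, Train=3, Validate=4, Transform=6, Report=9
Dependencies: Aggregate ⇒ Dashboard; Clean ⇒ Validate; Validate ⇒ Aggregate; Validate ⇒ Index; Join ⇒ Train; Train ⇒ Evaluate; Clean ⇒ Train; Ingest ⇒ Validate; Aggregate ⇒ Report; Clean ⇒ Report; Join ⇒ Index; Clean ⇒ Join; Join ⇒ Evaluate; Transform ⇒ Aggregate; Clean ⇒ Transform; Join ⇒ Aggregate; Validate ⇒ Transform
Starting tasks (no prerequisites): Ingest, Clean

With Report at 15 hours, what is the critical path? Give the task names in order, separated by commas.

Clean, Validate, Transform, Aggregate, Report

As given, the longest chain is Clean→Validate→Transform→Aggregate→Report = 5+4+6+9+9 = 33, so the finish is 33 hours.
Report is on the critical path; changing it to 15 makes that path 39 hours.
That remains the longest chain; total 39 hours.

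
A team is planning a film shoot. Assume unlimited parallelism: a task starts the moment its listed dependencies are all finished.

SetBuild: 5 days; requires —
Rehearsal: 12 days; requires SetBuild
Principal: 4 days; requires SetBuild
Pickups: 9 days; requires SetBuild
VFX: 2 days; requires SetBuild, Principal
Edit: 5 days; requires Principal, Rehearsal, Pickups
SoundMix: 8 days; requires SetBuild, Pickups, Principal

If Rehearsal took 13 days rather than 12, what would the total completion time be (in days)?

As given, the longest chain is SetBuild→Rehearsal→Edit = 5+12+5 = 22, so the finish is 22 days.
Since Rehearsal is critical, the +1 change carries straight to that chain (now 23 days).
No other chain overtakes it, so the finish is 23 days.

23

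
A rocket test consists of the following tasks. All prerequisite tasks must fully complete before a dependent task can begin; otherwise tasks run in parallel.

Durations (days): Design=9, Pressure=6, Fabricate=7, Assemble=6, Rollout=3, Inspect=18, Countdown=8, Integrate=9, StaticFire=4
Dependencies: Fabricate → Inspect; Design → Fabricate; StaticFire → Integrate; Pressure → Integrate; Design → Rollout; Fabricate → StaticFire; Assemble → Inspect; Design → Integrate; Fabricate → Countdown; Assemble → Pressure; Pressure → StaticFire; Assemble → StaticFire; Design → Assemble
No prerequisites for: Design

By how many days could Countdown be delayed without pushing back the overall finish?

Critical path: Design→Fabricate→Inspect = 9+7+18 = 34, so the finish is 34 days.
Countdown finishes as early as 24 and must finish by 34.
So Countdown can slip 34 − 24 = 10 days.

10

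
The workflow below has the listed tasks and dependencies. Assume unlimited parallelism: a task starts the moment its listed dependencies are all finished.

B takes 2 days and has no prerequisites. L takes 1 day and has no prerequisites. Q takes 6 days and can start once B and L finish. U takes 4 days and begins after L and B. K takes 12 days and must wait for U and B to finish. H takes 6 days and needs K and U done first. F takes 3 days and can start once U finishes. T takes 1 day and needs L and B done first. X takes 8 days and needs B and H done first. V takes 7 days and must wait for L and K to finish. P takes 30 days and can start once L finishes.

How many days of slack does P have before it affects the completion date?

B→U→K→H→X = 2+4+12+6+8 = 32 sets the makespan at 32 days.
P finishes as early as 31 and must finish by 32.
So P can slip 32 − 31 = 1 day.

1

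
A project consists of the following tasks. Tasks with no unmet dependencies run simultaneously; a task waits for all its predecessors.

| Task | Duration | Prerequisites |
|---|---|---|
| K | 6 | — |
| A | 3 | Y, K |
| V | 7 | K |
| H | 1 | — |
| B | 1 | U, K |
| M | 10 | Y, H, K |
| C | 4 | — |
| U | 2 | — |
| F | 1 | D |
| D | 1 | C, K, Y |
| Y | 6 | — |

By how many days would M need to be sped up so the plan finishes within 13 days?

3

Current finish: 16 days; target: 13.
M is on every critical path, so each day cut from M cuts the finish by one (this holds down to a finish of 13).
Need 16 − 13 = 3 days off M → M becomes 7 days, finish becomes 13.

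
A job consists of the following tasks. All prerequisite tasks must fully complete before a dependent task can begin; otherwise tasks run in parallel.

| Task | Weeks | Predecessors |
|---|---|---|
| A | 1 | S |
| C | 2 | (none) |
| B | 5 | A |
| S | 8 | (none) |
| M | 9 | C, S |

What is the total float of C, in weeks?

Critical path: S→M = 8+9 = 17, so the finish is 17 weeks.
Longest path through C: 11 weeks (earliest finish 2, latest finish 8).
Slack of C = 6 − 0 = 6 weeks.

6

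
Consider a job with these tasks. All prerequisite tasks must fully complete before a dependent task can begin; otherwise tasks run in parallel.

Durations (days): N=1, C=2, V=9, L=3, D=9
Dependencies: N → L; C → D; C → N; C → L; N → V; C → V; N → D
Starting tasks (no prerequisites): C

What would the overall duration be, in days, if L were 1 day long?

12

Actual critical path: C→N→D = 2+1+9 = 12 ⇒ 12 days.
L is off the critical path — its longest chain is 6 days, giving 6 of slack.
The critical path is still C→N→D; finish is now 12 days.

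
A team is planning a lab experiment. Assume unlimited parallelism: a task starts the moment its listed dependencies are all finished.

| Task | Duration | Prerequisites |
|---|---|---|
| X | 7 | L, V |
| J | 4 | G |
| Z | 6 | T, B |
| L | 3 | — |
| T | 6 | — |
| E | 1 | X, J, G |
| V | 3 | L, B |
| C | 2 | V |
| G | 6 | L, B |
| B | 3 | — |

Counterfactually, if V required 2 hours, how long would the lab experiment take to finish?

Actual critical path: B→V→X→E = 3+3+7+1 = 14 ⇒ 14 hours.
V lies on that path, so at 2 hours the path becomes 13 hours.
New critical path: B→G→J→E = 3+6+4+1 = 14 ⇒ 14 hours.

14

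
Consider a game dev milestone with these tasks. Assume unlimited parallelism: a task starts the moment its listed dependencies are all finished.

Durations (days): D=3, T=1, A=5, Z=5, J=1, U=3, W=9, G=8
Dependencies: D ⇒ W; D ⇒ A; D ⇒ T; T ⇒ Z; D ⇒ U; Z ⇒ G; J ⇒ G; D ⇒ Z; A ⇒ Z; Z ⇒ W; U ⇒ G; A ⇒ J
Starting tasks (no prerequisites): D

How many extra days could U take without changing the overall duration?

Critical path: D→A→Z→W = 3+5+5+9 = 22, so the finish is 22 days.
U finishes as early as 6 and must finish by 14.
Slack of U = 11 − 3 = 8 days.

8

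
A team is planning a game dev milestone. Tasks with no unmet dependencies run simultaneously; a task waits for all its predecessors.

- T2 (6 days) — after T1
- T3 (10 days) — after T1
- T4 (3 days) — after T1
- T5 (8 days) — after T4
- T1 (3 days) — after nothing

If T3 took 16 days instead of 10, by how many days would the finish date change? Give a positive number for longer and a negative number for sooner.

5

Baseline: T1→T4→T5 = 3+3+8 = 14 → 14 days.
The longest path through T3 is only 13 days, so T3 has float 1.
The binding chain switches to T1→T3 = 3+16 = 19; finish 19 days.
Change in finish: 19 − 14 = +5 days.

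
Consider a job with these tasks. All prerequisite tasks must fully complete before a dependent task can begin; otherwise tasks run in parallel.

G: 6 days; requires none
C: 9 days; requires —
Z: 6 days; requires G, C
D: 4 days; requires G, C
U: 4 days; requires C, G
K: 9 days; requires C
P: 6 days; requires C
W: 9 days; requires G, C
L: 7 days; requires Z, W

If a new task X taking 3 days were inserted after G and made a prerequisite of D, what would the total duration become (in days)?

Originally the job takes 25 days.
With X inserted, D now waits for max(G, C, X).
New critical path: C→W→L = 9+9+7 = 25 ⇒ 25 days.

25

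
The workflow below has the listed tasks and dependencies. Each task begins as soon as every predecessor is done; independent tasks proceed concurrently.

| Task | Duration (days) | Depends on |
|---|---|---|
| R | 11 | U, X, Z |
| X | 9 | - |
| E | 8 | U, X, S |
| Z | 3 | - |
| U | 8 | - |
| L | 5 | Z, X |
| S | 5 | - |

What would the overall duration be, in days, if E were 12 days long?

21

Actual critical path: X→R = 9+11 = 20 ⇒ 20 days.
E is off the critical path — its longest chain is 17 days, giving 3 of slack.
New critical path: X→E = 9+12 = 21 ⇒ 21 days.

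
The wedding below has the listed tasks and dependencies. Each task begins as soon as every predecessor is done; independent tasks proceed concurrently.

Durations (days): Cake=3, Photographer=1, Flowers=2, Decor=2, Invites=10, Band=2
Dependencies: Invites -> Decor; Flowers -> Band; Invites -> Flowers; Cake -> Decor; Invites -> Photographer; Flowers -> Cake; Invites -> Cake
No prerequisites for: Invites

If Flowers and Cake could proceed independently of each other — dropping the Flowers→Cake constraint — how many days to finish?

With the dependency in place, Invites→Flowers→Cake→Decor = 10+2+3+2 = 17 sets the finish at 17 days.
Without Flowers→Cake, Cake's earliest start moves from 12 to 10.
After: Invites→Cake→Decor = 10+3+2 = 15 → 15 days.

15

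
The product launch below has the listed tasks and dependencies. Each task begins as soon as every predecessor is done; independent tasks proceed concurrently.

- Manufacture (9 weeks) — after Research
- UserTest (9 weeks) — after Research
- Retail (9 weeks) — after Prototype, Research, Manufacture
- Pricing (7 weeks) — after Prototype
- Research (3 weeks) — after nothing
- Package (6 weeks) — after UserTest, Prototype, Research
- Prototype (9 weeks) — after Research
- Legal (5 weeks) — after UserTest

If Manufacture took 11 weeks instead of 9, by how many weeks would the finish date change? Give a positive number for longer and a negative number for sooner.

2

Critical path before the change: Research→Manufacture→Retail = 3+9+9 = 21 giving 21 weeks.
Since Manufacture is critical, the +2 change carries straight to that chain (now 23 weeks).
No other chain overtakes it, so the finish is 23 weeks.
Change in finish: 23 − 21 = +2 weeks.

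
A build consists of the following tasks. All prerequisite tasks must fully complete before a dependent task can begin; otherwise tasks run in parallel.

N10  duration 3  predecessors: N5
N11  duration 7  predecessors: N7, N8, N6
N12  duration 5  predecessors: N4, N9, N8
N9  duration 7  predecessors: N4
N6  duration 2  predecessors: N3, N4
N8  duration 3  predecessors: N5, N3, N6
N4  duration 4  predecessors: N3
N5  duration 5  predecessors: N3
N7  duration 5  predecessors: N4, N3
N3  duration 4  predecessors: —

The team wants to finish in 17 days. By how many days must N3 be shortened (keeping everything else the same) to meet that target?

Current finish: 20 days; target: 17.
N3 is on every critical path, so each day cut from N3 cuts the finish by one (this holds down to a finish of 17).
Need 20 − 17 = 3 days off N3 → N3 becomes 1 day, finish becomes 17.

3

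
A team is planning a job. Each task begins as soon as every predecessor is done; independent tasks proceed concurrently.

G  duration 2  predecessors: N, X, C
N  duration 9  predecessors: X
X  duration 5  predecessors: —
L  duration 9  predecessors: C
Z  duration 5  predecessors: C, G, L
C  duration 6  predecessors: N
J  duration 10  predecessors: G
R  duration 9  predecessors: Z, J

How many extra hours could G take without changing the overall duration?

2

X→N→C→L→Z→R = 5+9+6+9+5+9 = 43 sets the makespan at 43 hours.
The longest chain containing G totals 41 hours.
Float = 43 − 41 = 2.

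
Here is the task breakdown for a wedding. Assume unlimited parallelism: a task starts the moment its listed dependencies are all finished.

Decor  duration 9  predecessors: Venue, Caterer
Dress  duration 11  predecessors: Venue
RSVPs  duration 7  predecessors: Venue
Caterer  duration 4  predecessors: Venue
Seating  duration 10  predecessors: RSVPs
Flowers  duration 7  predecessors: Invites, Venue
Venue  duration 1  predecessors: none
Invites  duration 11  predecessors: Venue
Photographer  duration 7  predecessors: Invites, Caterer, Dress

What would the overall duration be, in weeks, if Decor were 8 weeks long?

Baseline: Venue→Invites→Flowers = 1+11+7 = 19 → 19 weeks.
Decor has 5 weeks of float (longest path through it is 14).
No other chain overtakes it, so the finish is 19 weeks.

19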